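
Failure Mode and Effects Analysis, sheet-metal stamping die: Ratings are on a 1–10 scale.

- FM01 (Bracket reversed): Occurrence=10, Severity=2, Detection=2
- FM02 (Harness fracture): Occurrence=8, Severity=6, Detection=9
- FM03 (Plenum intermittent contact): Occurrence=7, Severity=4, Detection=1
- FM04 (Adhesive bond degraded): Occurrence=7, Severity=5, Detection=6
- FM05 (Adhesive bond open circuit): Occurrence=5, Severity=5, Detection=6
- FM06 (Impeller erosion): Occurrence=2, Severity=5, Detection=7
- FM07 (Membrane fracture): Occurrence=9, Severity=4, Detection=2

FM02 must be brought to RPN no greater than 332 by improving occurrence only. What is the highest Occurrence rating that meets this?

FM02: S=6, O=8, D=9 → current RPN = 432.
Fixed product = 54. Need 54 × O ≤ 332, so O ≤ 332/54 = 6.15.
Maximum integer Occurrence rating = 6 (gives RPN 324; O=7 would give 378 > 332).

6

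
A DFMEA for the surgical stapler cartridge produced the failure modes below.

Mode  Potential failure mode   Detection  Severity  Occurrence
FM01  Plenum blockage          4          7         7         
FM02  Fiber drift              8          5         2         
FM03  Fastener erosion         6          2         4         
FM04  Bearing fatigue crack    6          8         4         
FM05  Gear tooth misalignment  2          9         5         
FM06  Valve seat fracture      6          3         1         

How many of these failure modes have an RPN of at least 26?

RPN = Severity × Occurrence × Detection:
  FM01: 7 × 7 × 4 = 196
  FM02: 5 × 2 × 8 = 80
  FM03: 2 × 4 × 6 = 48
  FM04: 8 × 4 × 6 = 192
  FM05: 9 × 5 × 2 = 90
  FM06: 3 × 1 × 6 = 18
Modes with RPN ≥ 26: FM01 (196), FM02 (80), FM03 (48), FM04 (192), FM05 (90) → 5.

5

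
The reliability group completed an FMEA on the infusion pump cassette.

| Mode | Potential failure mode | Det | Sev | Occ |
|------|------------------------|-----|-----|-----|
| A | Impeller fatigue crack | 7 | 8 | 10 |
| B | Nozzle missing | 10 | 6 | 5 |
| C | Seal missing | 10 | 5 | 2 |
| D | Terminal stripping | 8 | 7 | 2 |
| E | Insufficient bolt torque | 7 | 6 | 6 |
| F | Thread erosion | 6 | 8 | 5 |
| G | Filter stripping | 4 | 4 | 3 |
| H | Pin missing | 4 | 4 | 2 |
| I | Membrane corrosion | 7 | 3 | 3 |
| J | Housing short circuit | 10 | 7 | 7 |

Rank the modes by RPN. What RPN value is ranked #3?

300

RPN = Severity × Occurrence × Detection:
  A: 8 × 10 × 7 = 560
  B: 6 × 5 × 10 = 300
  C: 5 × 2 × 10 = 100
  D: 7 × 2 × 8 = 112
  E: 6 × 6 × 7 = 252
  F: 8 × 5 × 6 = 240
  G: 4 × 3 × 4 = 48
  H: 4 × 2 × 4 = 32
  I: 3 × 3 × 7 = 63
  J: 7 × 7 × 10 = 490
Sorted descending: 560, 490, 300, 252, 240, 112, 100, 63, 48, 32.
The third-highest RPN is 300 (B).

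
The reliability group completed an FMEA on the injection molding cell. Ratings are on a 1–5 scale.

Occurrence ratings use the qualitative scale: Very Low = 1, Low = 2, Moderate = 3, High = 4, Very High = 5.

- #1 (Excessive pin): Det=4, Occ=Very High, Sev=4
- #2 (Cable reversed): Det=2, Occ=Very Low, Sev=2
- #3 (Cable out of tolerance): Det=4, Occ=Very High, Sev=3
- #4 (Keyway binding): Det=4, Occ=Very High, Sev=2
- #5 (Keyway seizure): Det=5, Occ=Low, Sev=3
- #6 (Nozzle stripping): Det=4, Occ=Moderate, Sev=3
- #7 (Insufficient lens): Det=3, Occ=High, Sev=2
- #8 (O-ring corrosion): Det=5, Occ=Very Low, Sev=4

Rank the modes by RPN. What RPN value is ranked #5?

30

RPN = Severity × Occurrence × Detection:
  #1: 4 × 5 × 4 = 80
  #2: 2 × 1 × 2 = 4
  #3: 3 × 5 × 4 = 60
  #4: 2 × 5 × 4 = 40
  #5: 3 × 2 × 5 = 30
  #6: 3 × 3 × 4 = 36
  #7: 2 × 4 × 3 = 24
  #8: 4 × 1 × 5 = 20
Sorted descending: 80, 60, 40, 36, 30, 24, 20, 4.
The fifth-highest RPN is 30 (#5).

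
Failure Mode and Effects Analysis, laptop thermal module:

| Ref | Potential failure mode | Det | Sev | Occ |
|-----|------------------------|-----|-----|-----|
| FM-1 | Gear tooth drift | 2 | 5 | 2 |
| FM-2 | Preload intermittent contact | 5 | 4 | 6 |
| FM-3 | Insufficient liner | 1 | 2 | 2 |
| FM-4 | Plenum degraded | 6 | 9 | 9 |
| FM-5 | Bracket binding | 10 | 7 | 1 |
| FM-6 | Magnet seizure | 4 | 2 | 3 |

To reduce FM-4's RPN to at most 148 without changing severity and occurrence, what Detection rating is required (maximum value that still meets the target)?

1

FM-4: S=9, O=9, D=6 → current RPN = 486.
Fixed product = 81. Need 81 × D ≤ 148, so D ≤ 148/81 = 1.83.
Maximum integer Detection rating = 1 (gives RPN 81; D=2 would give 162 > 148).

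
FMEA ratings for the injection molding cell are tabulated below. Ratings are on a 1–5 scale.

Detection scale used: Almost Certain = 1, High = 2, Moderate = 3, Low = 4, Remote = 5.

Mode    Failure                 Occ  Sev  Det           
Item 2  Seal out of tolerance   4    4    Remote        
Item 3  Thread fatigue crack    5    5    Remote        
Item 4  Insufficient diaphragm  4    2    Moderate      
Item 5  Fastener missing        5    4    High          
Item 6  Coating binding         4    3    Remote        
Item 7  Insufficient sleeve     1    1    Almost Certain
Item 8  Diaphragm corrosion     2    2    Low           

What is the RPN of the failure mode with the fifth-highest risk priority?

24

RPN = Severity × Occurrence × Detection:
  Item 2: 4 × 4 × 5 = 80
  Item 3: 5 × 5 × 5 = 125
  Item 4: 2 × 4 × 3 = 24
  Item 5: 4 × 5 × 2 = 40
  Item 6: 3 × 4 × 5 = 60
  Item 7: 1 × 1 × 1 = 1
  Item 8: 2 × 2 × 4 = 16
Sorted descending: 125, 80, 60, 40, 24, 16, 1.
The fifth-highest RPN is 24 (Item 4).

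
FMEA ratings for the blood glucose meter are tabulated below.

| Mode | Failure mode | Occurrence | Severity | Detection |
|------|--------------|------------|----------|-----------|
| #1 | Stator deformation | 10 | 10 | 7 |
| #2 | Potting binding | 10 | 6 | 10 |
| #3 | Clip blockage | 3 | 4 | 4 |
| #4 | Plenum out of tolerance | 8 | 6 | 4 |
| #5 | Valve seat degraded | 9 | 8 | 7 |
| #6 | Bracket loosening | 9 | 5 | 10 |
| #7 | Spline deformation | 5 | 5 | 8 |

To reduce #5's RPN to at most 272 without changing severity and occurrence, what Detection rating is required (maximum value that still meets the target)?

3

#5: S=8, O=9, D=7 → current RPN = 504.
Fixed product = 72. Need 72 × D ≤ 272, so D ≤ 272/72 = 3.78.
Maximum integer Detection rating = 3 (gives RPN 216; D=4 would give 288 > 272).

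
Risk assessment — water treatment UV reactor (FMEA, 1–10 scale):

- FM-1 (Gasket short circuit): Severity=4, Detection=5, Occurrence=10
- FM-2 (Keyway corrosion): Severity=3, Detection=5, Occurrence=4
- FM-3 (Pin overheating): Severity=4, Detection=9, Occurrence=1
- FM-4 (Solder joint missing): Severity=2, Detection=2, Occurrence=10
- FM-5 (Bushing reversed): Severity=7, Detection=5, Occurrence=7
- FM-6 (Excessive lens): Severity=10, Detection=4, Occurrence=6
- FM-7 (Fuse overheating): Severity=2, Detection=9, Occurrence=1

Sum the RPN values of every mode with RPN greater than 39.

RPN = Severity × Occurrence × Detection:
  FM-1: 4 × 10 × 5 = 200
  FM-2: 3 × 4 × 5 = 60
  FM-3: 4 × 1 × 9 = 36
  FM-4: 2 × 10 × 2 = 40
  FM-5: 7 × 7 × 5 = 245
  FM-6: 10 × 6 × 4 = 240
  FM-7: 2 × 1 × 9 = 18
RPN > 39: FM-1 (200), FM-2 (60), FM-4 (40), FM-5 (245), FM-6 (240).
Sum: 200 + 60 + 40 + 245 + 240 = 785.

785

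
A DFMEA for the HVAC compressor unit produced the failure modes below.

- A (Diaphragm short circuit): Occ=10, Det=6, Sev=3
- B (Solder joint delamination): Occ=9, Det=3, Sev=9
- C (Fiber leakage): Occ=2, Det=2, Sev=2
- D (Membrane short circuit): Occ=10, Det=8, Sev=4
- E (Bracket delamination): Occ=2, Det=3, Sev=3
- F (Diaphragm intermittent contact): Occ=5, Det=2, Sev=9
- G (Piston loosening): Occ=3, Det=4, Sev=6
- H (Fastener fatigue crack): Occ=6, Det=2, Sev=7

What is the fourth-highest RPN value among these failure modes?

90

RPN = Severity × Occurrence × Detection:
  A: 3 × 10 × 6 = 180
  B: 9 × 9 × 3 = 243
  C: 2 × 2 × 2 = 8
  D: 4 × 10 × 8 = 320
  E: 3 × 2 × 3 = 18
  F: 9 × 5 × 2 = 90
  G: 6 × 3 × 4 = 72
  H: 7 × 6 × 2 = 84
Sorted descending: 320, 243, 180, 90, 84, 72, 18, 8.
The fourth-highest RPN is 90 (F).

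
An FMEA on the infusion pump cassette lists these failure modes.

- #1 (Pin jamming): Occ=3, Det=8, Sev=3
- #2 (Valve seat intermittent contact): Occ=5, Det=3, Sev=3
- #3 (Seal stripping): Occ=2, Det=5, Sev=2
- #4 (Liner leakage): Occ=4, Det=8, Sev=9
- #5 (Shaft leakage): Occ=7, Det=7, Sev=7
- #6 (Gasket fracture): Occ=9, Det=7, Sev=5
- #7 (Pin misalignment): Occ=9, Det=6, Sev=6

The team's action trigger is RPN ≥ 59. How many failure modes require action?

RPN = Severity × Occurrence × Detection:
  #1: 3 × 3 × 8 = 72
  #2: 3 × 5 × 3 = 45
  #3: 2 × 2 × 5 = 20
  #4: 9 × 4 × 8 = 288
  #5: 7 × 7 × 7 = 343
  #6: 5 × 9 × 7 = 315
  #7: 6 × 9 × 6 = 324
Modes with RPN ≥ 59: #1 (72), #4 (288), #5 (343), #6 (315), #7 (324) → 5.

5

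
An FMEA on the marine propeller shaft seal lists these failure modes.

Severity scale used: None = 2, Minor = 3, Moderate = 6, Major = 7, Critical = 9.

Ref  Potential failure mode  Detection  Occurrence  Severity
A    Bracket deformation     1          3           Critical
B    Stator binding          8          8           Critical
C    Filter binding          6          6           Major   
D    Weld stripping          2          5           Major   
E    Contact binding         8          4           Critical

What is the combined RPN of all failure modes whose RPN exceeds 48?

1186

RPN = Severity × Occurrence × Detection:
  A: 9 × 3 × 1 = 27
  B: 9 × 8 × 8 = 576
  C: 7 × 6 × 6 = 252
  D: 7 × 5 × 2 = 70
  E: 9 × 4 × 8 = 288
RPN > 48: B (576), C (252), D (70), E (288).
Sum: 576 + 252 + 70 + 288 = 1186.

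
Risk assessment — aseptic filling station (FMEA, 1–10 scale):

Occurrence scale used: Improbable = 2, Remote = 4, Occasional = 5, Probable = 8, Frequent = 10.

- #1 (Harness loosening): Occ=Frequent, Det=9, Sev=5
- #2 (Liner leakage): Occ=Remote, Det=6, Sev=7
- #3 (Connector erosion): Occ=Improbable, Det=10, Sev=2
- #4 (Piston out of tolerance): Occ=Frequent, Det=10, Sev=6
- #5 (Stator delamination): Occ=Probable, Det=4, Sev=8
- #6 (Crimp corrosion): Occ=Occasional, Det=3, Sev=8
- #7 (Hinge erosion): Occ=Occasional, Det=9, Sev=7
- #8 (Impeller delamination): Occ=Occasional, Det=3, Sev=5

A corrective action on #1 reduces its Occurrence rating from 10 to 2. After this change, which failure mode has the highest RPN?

RPN = Severity × Occurrence × Detection:
  #1: 5 × 10 × 9 = 450
  #2: 7 × 4 × 6 = 168
  #3: 2 × 2 × 10 = 40
  #4: 6 × 10 × 10 = 600
  #5: 8 × 8 × 4 = 256
  #6: 8 × 5 × 3 = 120
  #7: 7 × 5 × 9 = 315
  #8: 5 × 5 × 3 = 75
After action: #1 → 5 × 2 × 9 = 90.
Revised RPNs: #4=600, #7=315, #5=256, #2=168, #6=120, #1=90, #8=75, #3=40.
Highest is now #4 (600).

#4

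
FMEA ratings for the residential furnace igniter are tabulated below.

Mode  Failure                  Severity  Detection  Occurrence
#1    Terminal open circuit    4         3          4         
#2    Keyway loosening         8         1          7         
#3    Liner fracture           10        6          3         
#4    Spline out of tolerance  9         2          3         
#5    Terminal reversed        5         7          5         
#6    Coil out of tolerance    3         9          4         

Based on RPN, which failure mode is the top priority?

RPN = Severity × Occurrence × Detection:
  #1: 4 × 4 × 3 = 48
  #2: 8 × 7 × 1 = 56
  #3: 10 × 3 × 6 = 180
  #4: 9 × 3 × 2 = 54
  #5: 5 × 5 × 7 = 175
  #6: 3 × 4 × 9 = 108
Highest RPN is 180 → #3.

#3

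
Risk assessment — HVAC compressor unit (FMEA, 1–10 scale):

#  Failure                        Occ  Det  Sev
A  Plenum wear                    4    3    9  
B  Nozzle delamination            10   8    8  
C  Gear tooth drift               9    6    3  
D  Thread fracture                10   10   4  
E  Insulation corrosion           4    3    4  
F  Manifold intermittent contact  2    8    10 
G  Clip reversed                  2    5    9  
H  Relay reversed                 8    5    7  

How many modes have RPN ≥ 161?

4

RPN = Severity × Occurrence × Detection:
  A: 9 × 4 × 3 = 108
  B: 8 × 10 × 8 = 640
  C: 3 × 9 × 6 = 162
  D: 4 × 10 × 10 = 400
  E: 4 × 4 × 3 = 48
  F: 10 × 2 × 8 = 160
  G: 9 × 2 × 5 = 90
  H: 7 × 8 × 5 = 280
Modes with RPN ≥ 161: B (640), C (162), D (400), H (280) → 4.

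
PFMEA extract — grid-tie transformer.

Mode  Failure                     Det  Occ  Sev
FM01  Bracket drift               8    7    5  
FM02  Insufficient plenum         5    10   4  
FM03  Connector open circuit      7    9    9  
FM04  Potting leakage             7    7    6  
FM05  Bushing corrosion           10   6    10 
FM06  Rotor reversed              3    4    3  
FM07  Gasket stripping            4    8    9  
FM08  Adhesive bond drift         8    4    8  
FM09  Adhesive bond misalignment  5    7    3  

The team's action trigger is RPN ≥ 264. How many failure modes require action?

RPN = Severity × Occurrence × Detection:
  FM01: 5 × 7 × 8 = 280
  FM02: 4 × 10 × 5 = 200
  FM03: 9 × 9 × 7 = 567
  FM04: 6 × 7 × 7 = 294
  FM05: 10 × 6 × 10 = 600
  FM06: 3 × 4 × 3 = 36
  FM07: 9 × 8 × 4 = 288
  FM08: 8 × 4 × 8 = 256
  FM09: 3 × 7 × 5 = 105
Modes with RPN ≥ 264: FM01 (280), FM03 (567), FM04 (294), FM05 (600), FM07 (288) → 5.

5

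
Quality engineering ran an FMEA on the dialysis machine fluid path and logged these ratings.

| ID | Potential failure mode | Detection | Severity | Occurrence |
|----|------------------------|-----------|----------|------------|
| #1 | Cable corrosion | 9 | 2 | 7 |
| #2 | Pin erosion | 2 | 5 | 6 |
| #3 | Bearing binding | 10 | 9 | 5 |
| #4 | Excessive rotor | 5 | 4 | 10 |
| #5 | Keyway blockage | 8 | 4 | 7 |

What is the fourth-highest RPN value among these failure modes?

RPN = Severity × Occurrence × Detection:
  #1: 2 × 7 × 9 = 126
  #2: 5 × 6 × 2 = 60
  #3: 9 × 5 × 10 = 450
  #4: 4 × 10 × 5 = 200
  #5: 4 × 7 × 8 = 224
Sorted descending: 450, 224, 200, 126, 60.
The fourth-highest RPN is 126 (#1).

126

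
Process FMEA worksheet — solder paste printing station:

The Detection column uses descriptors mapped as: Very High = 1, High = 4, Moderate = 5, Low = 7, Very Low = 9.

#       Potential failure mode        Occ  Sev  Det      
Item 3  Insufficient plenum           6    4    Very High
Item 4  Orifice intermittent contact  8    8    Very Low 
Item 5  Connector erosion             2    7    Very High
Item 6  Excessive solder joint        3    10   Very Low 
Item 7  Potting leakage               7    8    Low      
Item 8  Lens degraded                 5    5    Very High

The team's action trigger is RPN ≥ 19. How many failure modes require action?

RPN = Severity × Occurrence × Detection:
  Item 3: 4 × 6 × 1 = 24
  Item 4: 8 × 8 × 9 = 576
  Item 5: 7 × 2 × 1 = 14
  Item 6: 10 × 3 × 9 = 270
  Item 7: 8 × 7 × 7 = 392
  Item 8: 5 × 5 × 1 = 25
Modes with RPN ≥ 19: Item 3 (24), Item 4 (576), Item 6 (270), Item 7 (392), Item 8 (25) → 5.

5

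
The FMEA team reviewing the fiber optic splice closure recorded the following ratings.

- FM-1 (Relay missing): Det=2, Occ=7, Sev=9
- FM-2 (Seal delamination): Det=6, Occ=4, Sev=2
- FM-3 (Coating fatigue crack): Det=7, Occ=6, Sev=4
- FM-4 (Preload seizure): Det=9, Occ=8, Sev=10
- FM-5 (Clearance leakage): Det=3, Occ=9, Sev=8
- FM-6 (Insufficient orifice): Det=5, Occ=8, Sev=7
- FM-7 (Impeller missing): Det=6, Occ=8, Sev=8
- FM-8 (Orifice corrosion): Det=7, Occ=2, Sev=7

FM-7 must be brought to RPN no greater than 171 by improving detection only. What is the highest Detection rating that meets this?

2

FM-7: S=8, O=8, D=6 → current RPN = 384.
Fixed product = 64. Need 64 × D ≤ 171, so D ≤ 171/64 = 2.67.
Maximum integer Detection rating = 2 (gives RPN 128; D=3 would give 192 > 171).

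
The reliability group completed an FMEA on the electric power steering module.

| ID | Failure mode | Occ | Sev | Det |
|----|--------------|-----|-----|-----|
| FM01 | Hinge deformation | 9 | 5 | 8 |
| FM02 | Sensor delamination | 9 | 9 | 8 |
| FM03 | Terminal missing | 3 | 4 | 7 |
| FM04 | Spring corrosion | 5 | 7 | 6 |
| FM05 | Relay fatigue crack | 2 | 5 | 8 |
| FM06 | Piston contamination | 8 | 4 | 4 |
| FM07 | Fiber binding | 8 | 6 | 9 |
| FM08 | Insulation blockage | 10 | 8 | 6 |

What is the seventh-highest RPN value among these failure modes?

84

RPN = Severity × Occurrence × Detection:
  FM01: 5 × 9 × 8 = 360
  FM02: 9 × 9 × 8 = 648
  FM03: 4 × 3 × 7 = 84
  FM04: 7 × 5 × 6 = 210
  FM05: 5 × 2 × 8 = 80
  FM06: 4 × 8 × 4 = 128
  FM07: 6 × 8 × 9 = 432
  FM08: 8 × 10 × 6 = 480
Sorted descending: 648, 480, 432, 360, 210, 128, 84, 80.
The seventh-highest RPN is 84 (FM03).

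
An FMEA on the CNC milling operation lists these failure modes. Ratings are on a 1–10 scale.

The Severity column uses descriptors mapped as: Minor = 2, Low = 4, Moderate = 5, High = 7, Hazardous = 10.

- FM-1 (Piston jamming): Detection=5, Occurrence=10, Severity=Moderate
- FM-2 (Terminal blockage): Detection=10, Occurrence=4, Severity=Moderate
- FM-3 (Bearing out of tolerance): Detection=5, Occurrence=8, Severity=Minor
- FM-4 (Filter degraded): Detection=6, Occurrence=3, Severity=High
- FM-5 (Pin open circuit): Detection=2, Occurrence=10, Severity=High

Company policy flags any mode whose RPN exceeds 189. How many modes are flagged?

2

RPN = Severity × Occurrence × Detection:
  FM-1: 5 × 10 × 5 = 250
  FM-2: 5 × 4 × 10 = 200
  FM-3: 2 × 8 × 5 = 80
  FM-4: 7 × 3 × 6 = 126
  FM-5: 7 × 10 × 2 = 140
Modes with RPN > 189: FM-1 (250), FM-2 (200) → 2.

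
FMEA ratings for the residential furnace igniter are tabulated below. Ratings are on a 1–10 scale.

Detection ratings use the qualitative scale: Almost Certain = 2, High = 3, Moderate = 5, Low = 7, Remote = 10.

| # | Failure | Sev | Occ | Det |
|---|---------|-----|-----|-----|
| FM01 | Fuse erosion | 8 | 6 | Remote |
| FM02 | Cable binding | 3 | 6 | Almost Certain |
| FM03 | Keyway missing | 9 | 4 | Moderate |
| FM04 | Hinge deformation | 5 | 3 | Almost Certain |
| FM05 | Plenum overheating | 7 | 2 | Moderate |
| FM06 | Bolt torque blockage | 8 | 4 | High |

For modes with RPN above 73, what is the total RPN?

RPN = Severity × Occurrence × Detection:
  FM01: 8 × 6 × 10 = 480
  FM02: 3 × 6 × 2 = 36
  FM03: 9 × 4 × 5 = 180
  FM04: 5 × 3 × 2 = 30
  FM05: 7 × 2 × 5 = 70
  FM06: 8 × 4 × 3 = 96
RPN > 73: FM01 (480), FM03 (180), FM06 (96).
Sum: 480 + 180 + 96 = 756.

756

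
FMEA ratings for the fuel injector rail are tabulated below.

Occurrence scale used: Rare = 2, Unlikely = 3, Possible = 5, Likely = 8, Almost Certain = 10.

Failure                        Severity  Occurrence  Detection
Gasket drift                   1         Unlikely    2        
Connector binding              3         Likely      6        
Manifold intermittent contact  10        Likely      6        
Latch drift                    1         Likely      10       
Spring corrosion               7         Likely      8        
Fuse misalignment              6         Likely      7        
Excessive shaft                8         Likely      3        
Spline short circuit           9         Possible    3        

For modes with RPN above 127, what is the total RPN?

1735

RPN = Severity × Occurrence × Detection:
  Gasket drift: 1 × 3 × 2 = 6
  Connector binding: 3 × 8 × 6 = 144
  Manifold intermittent contact: 10 × 8 × 6 = 480
  Latch drift: 1 × 8 × 10 = 80
  Spring corrosion: 7 × 8 × 8 = 448
  Fuse misalignment: 6 × 8 × 7 = 336
  Excessive shaft: 8 × 8 × 3 = 192
  Spline short circuit: 9 × 5 × 3 = 135
RPN > 127: Connector binding (144), Manifold intermittent contact (480), Spring corrosion (448), Fuse misalignment (336), Excessive shaft (192), Spline short circuit (135).
Sum: 144 + 480 + 448 + 336 + 192 + 135 = 1735.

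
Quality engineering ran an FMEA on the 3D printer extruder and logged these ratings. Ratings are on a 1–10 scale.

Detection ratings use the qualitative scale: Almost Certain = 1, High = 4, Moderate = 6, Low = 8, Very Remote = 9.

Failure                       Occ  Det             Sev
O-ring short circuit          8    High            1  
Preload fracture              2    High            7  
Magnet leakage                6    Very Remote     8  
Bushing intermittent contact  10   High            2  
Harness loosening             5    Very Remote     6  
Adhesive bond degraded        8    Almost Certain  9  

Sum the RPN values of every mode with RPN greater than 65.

854

RPN = Severity × Occurrence × Detection:
  O-ring short circuit: 1 × 8 × 4 = 32
  Preload fracture: 7 × 2 × 4 = 56
  Magnet leakage: 8 × 6 × 9 = 432
  Bushing intermittent contact: 2 × 10 × 4 = 80
  Harness loosening: 6 × 5 × 9 = 270
  Adhesive bond degraded: 9 × 8 × 1 = 72
RPN > 65: Magnet leakage (432), Bushing intermittent contact (80), Harness loosening (270), Adhesive bond degraded (72).
Sum: 432 + 80 + 270 + 72 = 854.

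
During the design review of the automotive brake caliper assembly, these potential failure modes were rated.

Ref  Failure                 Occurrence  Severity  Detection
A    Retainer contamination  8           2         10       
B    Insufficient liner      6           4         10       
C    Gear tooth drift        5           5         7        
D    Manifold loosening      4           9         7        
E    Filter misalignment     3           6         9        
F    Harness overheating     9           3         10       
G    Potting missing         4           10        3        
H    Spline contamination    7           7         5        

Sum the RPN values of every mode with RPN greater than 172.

RPN = Severity × Occurrence × Detection:
  A: 2 × 8 × 10 = 160
  B: 4 × 6 × 10 = 240
  C: 5 × 5 × 7 = 175
  D: 9 × 4 × 7 = 252
  E: 6 × 3 × 9 = 162
  F: 3 × 9 × 10 = 270
  G: 10 × 4 × 3 = 120
  H: 7 × 7 × 5 = 245
RPN > 172: B (240), C (175), D (252), F (270), H (245).
Sum: 240 + 175 + 252 + 270 + 245 = 1182.

1182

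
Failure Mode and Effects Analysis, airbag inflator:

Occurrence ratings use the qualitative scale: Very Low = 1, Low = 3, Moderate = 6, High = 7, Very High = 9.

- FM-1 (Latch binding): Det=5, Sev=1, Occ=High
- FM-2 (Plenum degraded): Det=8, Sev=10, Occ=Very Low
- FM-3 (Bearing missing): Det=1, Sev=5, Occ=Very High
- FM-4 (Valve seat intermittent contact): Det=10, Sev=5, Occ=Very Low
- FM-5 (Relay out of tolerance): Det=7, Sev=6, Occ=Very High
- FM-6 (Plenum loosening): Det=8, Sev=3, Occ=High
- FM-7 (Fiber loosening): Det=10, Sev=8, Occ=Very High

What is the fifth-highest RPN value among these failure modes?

RPN = Severity × Occurrence × Detection:
  FM-1: 1 × 7 × 5 = 35
  FM-2: 10 × 1 × 8 = 80
  FM-3: 5 × 9 × 1 = 45
  FM-4: 5 × 1 × 10 = 50
  FM-5: 6 × 9 × 7 = 378
  FM-6: 3 × 7 × 8 = 168
  FM-7: 8 × 9 × 10 = 720
Sorted descending: 720, 378, 168, 80, 50, 45, 35.
The fifth-highest RPN is 50 (FM-4).

50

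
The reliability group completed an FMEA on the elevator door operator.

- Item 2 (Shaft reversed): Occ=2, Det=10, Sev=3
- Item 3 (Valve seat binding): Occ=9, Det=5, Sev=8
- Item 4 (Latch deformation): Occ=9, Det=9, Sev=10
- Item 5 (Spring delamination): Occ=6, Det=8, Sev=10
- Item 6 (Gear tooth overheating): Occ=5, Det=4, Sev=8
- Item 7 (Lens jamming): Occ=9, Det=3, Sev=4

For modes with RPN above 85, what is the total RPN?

RPN = Severity × Occurrence × Detection:
  Item 2: 3 × 2 × 10 = 60
  Item 3: 8 × 9 × 5 = 360
  Item 4: 10 × 9 × 9 = 810
  Item 5: 10 × 6 × 8 = 480
  Item 6: 8 × 5 × 4 = 160
  Item 7: 4 × 9 × 3 = 108
RPN > 85: Item 3 (360), Item 4 (810), Item 5 (480), Item 6 (160), Item 7 (108).
Sum: 360 + 810 + 480 + 160 + 108 = 1918.

1918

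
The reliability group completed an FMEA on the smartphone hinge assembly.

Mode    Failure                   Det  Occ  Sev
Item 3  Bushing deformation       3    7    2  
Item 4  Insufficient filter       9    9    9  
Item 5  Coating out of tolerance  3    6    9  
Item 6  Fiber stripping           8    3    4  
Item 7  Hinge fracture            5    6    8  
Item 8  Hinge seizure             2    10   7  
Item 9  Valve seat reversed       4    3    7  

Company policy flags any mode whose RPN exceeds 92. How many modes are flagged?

RPN = Severity × Occurrence × Detection:
  Item 3: 2 × 7 × 3 = 42
  Item 4: 9 × 9 × 9 = 729
  Item 5: 9 × 6 × 3 = 162
  Item 6: 4 × 3 × 8 = 96
  Item 7: 8 × 6 × 5 = 240
  Item 8: 7 × 10 × 2 = 140
  Item 9: 7 × 3 × 4 = 84
Modes with RPN > 92: Item 4 (729), Item 5 (162), Item 6 (96), Item 7 (240), Item 8 (140) → 5.

5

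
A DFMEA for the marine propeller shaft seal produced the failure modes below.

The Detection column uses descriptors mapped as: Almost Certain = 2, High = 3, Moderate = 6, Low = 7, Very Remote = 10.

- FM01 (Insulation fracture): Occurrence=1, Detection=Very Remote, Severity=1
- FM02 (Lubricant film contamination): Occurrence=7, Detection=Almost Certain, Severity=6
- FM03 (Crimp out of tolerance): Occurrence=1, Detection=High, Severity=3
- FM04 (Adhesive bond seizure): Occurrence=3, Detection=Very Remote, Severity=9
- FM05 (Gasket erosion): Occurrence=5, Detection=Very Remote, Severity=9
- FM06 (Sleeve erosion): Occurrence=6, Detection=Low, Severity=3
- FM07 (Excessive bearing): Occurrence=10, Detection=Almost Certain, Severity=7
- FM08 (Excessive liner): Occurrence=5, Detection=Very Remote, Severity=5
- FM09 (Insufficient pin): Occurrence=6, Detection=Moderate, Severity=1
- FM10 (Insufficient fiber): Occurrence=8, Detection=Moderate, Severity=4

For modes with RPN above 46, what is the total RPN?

1512

RPN = Severity × Occurrence × Detection:
  FM01: 1 × 1 × 10 = 10
  FM02: 6 × 7 × 2 = 84
  FM03: 3 × 1 × 3 = 9
  FM04: 9 × 3 × 10 = 270
  FM05: 9 × 5 × 10 = 450
  FM06: 3 × 6 × 7 = 126
  FM07: 7 × 10 × 2 = 140
  FM08: 5 × 5 × 10 = 250
  FM09: 1 × 6 × 6 = 36
  FM10: 4 × 8 × 6 = 192
RPN > 46: FM02 (84), FM04 (270), FM05 (450), FM06 (126), FM07 (140), FM08 (250), FM10 (192).
Sum: 84 + 270 + 450 + 126 + 140 + 250 + 192 = 1512.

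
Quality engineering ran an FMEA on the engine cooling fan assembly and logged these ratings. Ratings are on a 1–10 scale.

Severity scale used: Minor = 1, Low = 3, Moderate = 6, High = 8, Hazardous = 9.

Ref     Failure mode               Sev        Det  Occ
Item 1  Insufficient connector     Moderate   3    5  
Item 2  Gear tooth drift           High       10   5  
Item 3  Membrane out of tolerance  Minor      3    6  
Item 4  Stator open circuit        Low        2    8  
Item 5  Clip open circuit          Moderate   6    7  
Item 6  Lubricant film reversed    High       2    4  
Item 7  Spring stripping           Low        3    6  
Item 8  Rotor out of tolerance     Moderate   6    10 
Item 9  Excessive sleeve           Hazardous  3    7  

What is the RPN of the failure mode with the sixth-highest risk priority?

RPN = Severity × Occurrence × Detection:
  Item 1: 6 × 5 × 3 = 90
  Item 2: 8 × 5 × 10 = 400
  Item 3: 1 × 6 × 3 = 18
  Item 4: 3 × 8 × 2 = 48
  Item 5: 6 × 7 × 6 = 252
  Item 6: 8 × 4 × 2 = 64
  Item 7: 3 × 6 × 3 = 54
  Item 8: 6 × 10 × 6 = 360
  Item 9: 9 × 7 × 3 = 189
Sorted descending: 400, 360, 252, 189, 90, 64, 54, 48, 18.
The sixth-highest RPN is 64 (Item 6).

64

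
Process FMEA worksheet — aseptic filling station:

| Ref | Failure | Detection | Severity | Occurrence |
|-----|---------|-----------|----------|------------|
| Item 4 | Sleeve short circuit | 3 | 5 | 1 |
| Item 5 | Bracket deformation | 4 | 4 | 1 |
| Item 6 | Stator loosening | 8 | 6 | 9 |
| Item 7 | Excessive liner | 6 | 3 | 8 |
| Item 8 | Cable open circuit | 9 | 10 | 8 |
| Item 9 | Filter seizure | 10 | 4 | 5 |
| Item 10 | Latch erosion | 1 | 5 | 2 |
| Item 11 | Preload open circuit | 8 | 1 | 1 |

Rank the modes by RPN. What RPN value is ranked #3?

RPN = Severity × Occurrence × Detection:
  Item 4: 5 × 1 × 3 = 15
  Item 5: 4 × 1 × 4 = 16
  Item 6: 6 × 9 × 8 = 432
  Item 7: 3 × 8 × 6 = 144
  Item 8: 10 × 8 × 9 = 720
  Item 9: 4 × 5 × 10 = 200
  Item 10: 5 × 2 × 1 = 10
  Item 11: 1 × 1 × 8 = 8
Sorted descending: 720, 432, 200, 144, 16, 15, 10, 8.
The third-highest RPN is 200 (Item 9).

200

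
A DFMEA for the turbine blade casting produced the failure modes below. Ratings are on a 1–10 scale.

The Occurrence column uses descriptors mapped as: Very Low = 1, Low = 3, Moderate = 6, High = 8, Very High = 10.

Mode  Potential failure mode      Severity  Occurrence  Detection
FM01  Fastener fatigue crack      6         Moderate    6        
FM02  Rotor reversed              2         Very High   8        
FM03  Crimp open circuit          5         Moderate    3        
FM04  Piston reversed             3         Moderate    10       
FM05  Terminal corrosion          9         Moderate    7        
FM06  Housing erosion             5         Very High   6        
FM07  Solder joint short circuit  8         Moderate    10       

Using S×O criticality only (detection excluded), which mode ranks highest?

Criticality = Severity × Occurrence:
  FM01: 6 × 6 = 36
  FM02: 2 × 10 = 20
  FM03: 5 × 6 = 30
  FM04: 3 × 6 = 18
  FM05: 9 × 6 = 54
  FM06: 5 × 10 = 50
  FM07: 8 × 6 = 48
Highest criticality is 54 → FM05.

FM05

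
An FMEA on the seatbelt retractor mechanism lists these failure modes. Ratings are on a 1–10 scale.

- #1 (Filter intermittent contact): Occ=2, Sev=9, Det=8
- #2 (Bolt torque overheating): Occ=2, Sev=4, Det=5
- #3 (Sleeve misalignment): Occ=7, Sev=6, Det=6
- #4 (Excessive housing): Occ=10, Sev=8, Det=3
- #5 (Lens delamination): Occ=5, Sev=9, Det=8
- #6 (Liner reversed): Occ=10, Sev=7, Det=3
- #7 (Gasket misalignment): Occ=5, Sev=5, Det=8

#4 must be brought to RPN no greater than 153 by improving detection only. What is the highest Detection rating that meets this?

1

#4: S=8, O=10, D=3 → current RPN = 240.
Fixed product = 80. Need 80 × D ≤ 153, so D ≤ 153/80 = 1.91.
Maximum integer Detection rating = 1 (gives RPN 80; D=2 would give 160 > 153).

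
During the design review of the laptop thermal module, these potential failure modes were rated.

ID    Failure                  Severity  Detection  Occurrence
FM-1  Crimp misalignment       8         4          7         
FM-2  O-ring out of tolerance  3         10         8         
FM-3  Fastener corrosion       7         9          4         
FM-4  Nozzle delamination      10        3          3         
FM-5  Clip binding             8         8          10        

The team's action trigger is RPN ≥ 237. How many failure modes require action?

RPN = Severity × Occurrence × Detection:
  FM-1: 8 × 7 × 4 = 224
  FM-2: 3 × 8 × 10 = 240
  FM-3: 7 × 4 × 9 = 252
  FM-4: 10 × 3 × 3 = 90
  FM-5: 8 × 10 × 8 = 640
Modes with RPN ≥ 237: FM-2 (240), FM-3 (252), FM-5 (640) → 3.

3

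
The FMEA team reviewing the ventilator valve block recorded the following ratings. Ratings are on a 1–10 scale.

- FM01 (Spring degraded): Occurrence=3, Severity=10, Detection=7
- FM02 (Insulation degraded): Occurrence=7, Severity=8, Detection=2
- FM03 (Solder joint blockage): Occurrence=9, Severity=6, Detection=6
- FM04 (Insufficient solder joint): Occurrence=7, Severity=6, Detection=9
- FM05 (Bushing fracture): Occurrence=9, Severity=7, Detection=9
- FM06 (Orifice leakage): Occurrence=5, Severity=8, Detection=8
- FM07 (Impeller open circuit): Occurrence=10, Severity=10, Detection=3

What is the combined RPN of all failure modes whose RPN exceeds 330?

945

RPN = Severity × Occurrence × Detection:
  FM01: 10 × 3 × 7 = 210
  FM02: 8 × 7 × 2 = 112
  FM03: 6 × 9 × 6 = 324
  FM04: 6 × 7 × 9 = 378
  FM05: 7 × 9 × 9 = 567
  FM06: 8 × 5 × 8 = 320
  FM07: 10 × 10 × 3 = 300
RPN > 330: FM04 (378), FM05 (567).
Sum: 378 + 567 = 945.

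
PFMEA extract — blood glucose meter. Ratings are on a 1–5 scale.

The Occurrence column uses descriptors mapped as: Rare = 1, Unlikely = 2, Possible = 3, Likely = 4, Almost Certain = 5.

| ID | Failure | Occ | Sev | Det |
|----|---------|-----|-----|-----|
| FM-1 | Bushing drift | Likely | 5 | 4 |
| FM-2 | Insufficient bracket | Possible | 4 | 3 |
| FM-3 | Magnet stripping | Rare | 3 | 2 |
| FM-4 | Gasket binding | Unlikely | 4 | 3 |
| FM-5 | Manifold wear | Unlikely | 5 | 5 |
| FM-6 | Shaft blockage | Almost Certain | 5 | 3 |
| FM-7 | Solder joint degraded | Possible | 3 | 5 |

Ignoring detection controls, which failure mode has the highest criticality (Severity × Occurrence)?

FM-6

Criticality = Severity × Occurrence:
  FM-1: 5 × 4 = 20
  FM-2: 4 × 3 = 12
  FM-3: 3 × 1 = 3
  FM-4: 4 × 2 = 8
  FM-5: 5 × 2 = 10
  FM-6: 5 × 5 = 25
  FM-7: 3 × 3 = 9
Highest criticality is 25 → FM-6.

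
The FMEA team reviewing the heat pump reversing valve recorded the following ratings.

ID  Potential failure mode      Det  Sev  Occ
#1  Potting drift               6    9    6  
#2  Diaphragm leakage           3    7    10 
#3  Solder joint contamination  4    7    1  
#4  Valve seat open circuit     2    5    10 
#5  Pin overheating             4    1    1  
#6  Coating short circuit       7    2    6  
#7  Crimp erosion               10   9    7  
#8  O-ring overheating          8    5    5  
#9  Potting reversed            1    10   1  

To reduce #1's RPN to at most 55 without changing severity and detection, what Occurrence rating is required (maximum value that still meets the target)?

1

#1: S=9, O=6, D=6 → current RPN = 324.
Fixed product = 54. Need 54 × O ≤ 55, so O ≤ 55/54 = 1.02.
Maximum integer Occurrence rating = 1 (gives RPN 54; O=2 would give 108 > 55).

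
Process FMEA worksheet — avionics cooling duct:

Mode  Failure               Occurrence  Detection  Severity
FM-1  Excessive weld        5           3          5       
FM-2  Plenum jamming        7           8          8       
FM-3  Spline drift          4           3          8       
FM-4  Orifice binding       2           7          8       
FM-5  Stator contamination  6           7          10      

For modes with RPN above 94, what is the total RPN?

1076

RPN = Severity × Occurrence × Detection:
  FM-1: 5 × 5 × 3 = 75
  FM-2: 8 × 7 × 8 = 448
  FM-3: 8 × 4 × 3 = 96
  FM-4: 8 × 2 × 7 = 112
  FM-5: 10 × 6 × 7 = 420
RPN > 94: FM-2 (448), FM-3 (96), FM-4 (112), FM-5 (420).
Sum: 448 + 96 + 112 + 420 = 1076.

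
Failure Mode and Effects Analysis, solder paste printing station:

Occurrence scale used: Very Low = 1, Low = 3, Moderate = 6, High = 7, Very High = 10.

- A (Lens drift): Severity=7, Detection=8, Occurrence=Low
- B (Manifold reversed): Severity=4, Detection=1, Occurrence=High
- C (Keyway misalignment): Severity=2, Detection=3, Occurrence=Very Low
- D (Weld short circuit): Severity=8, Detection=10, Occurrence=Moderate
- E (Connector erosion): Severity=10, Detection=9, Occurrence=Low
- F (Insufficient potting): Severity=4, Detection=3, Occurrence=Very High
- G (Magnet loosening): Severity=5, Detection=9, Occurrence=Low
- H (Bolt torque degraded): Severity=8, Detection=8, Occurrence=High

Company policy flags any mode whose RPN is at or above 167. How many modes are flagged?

4

RPN = Severity × Occurrence × Detection:
  A: 7 × 3 × 8 = 168
  B: 4 × 7 × 1 = 28
  C: 2 × 1 × 3 = 6
  D: 8 × 6 × 10 = 480
  E: 10 × 3 × 9 = 270
  F: 4 × 10 × 3 = 120
  G: 5 × 3 × 9 = 135
  H: 8 × 7 × 8 = 448
Modes with RPN ≥ 167: A (168), D (480), E (270), H (448) → 4.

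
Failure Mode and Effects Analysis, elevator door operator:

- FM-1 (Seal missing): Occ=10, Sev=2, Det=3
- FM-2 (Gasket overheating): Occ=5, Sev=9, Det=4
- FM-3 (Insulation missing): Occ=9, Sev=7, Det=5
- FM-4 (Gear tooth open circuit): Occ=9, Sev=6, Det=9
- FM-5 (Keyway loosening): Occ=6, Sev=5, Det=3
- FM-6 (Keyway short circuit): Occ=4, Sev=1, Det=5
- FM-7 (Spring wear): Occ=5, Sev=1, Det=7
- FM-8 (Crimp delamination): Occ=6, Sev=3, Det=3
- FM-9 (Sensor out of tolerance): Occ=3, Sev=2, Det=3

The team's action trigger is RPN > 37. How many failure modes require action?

RPN = Severity × Occurrence × Detection:
  FM-1: 2 × 10 × 3 = 60
  FM-2: 9 × 5 × 4 = 180
  FM-3: 7 × 9 × 5 = 315
  FM-4: 6 × 9 × 9 = 486
  FM-5: 5 × 6 × 3 = 90
  FM-6: 1 × 4 × 5 = 20
  FM-7: 1 × 5 × 7 = 35
  FM-8: 3 × 6 × 3 = 54
  FM-9: 2 × 3 × 3 = 18
Modes with RPN > 37: FM-1 (60), FM-2 (180), FM-3 (315), FM-4 (486), FM-5 (90), FM-8 (54) → 6.

6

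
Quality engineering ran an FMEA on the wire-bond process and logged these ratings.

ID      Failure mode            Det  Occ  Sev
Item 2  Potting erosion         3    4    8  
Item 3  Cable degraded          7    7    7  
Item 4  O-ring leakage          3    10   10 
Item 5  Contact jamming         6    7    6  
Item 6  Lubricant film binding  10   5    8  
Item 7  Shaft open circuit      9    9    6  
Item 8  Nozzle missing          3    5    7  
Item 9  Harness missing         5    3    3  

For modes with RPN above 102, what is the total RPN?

RPN = Severity × Occurrence × Detection:
  Item 2: 8 × 4 × 3 = 96
  Item 3: 7 × 7 × 7 = 343
  Item 4: 10 × 10 × 3 = 300
  Item 5: 6 × 7 × 6 = 252
  Item 6: 8 × 5 × 10 = 400
  Item 7: 6 × 9 × 9 = 486
  Item 8: 7 × 5 × 3 = 105
  Item 9: 3 × 3 × 5 = 45
RPN > 102: Item 3 (343), Item 4 (300), Item 5 (252), Item 6 (400), Item 7 (486), Item 8 (105).
Sum: 343 + 300 + 252 + 400 + 486 + 105 = 1886.

1886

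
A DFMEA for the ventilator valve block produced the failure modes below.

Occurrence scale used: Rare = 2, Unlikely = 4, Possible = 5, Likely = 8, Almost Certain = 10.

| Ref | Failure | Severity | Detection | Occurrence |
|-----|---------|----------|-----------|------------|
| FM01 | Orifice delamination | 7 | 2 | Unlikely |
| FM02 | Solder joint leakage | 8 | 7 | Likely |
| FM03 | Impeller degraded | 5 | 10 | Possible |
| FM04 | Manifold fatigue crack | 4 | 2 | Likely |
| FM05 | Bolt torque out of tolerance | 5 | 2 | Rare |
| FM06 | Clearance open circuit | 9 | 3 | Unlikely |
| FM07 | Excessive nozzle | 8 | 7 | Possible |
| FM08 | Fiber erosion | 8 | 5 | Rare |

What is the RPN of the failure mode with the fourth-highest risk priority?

108

RPN = Severity × Occurrence × Detection:
  FM01: 7 × 4 × 2 = 56
  FM02: 8 × 8 × 7 = 448
  FM03: 5 × 5 × 10 = 250
  FM04: 4 × 8 × 2 = 64
  FM05: 5 × 2 × 2 = 20
  FM06: 9 × 4 × 3 = 108
  FM07: 8 × 5 × 7 = 280
  FM08: 8 × 2 × 5 = 80
Sorted descending: 448, 280, 250, 108, 80, 64, 56, 20.
The fourth-highest RPN is 108 (FM06).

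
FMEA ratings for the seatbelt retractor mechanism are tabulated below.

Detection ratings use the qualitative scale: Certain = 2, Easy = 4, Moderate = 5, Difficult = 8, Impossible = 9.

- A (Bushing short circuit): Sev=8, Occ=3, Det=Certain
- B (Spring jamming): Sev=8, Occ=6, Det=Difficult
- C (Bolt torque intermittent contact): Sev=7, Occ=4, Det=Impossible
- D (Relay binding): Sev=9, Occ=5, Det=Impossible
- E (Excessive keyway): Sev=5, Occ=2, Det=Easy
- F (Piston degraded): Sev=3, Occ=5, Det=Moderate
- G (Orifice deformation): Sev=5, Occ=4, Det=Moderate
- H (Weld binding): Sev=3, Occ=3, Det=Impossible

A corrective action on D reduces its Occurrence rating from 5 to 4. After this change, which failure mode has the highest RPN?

B

RPN = Severity × Occurrence × Detection:
  A: 8 × 3 × 2 = 48
  B: 8 × 6 × 8 = 384
  C: 7 × 4 × 9 = 252
  D: 9 × 5 × 9 = 405
  E: 5 × 2 × 4 = 40
  F: 3 × 5 × 5 = 75
  G: 5 × 4 × 5 = 100
  H: 3 × 3 × 9 = 81
After action: D → 9 × 4 × 9 = 324.
Revised RPNs: B=384, D=324, C=252, G=100, H=81, F=75, A=48, E=40.
Highest is now B (384).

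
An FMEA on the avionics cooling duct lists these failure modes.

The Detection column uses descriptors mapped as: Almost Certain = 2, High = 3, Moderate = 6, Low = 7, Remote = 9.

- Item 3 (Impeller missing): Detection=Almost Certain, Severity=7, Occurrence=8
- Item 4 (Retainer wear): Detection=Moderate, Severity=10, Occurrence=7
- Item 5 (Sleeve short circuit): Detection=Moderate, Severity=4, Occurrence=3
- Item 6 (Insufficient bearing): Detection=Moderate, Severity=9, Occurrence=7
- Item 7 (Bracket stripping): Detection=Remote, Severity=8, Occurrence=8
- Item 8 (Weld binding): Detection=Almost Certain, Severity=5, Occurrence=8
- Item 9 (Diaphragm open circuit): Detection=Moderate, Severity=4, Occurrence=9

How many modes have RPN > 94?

5

RPN = Severity × Occurrence × Detection:
  Item 3: 7 × 8 × 2 = 112
  Item 4: 10 × 7 × 6 = 420
  Item 5: 4 × 3 × 6 = 72
  Item 6: 9 × 7 × 6 = 378
  Item 7: 8 × 8 × 9 = 576
  Item 8: 5 × 8 × 2 = 80
  Item 9: 4 × 9 × 6 = 216
Modes with RPN > 94: Item 3 (112), Item 4 (420), Item 6 (378), Item 7 (576), Item 9 (216) → 5.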